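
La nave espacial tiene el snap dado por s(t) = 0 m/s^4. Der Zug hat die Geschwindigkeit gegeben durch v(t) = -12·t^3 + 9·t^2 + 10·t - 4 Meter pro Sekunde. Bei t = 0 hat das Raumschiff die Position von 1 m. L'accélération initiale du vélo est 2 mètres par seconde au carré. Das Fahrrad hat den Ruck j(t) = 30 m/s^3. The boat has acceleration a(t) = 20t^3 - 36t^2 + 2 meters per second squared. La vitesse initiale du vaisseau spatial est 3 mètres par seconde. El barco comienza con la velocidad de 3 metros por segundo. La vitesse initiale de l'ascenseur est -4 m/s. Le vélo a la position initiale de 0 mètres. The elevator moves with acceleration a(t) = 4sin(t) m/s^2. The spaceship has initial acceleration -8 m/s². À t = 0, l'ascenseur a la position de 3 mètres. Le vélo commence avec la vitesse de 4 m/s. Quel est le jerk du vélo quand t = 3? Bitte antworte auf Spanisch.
Tenemos la sacudida j(t) = 30. Sustituyendo t = 3: j(3) = 30.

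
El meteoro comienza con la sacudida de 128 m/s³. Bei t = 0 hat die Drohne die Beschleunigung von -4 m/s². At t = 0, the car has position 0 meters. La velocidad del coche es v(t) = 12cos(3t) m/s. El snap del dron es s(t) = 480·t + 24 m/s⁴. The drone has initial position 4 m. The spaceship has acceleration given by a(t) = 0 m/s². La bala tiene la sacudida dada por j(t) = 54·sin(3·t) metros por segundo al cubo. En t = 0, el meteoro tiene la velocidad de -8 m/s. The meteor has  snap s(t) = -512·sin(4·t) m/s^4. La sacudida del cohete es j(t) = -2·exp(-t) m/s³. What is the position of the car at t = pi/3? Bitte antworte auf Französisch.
En partant de la vitesse v(t) = 12·cos(3·t), nous prenons 1 primitive. En intégrant la vitesse et en utilisant la condition initiale x(0) = 0, nous obtenons x(t) = 4·sin(3·t). En utilisant x(t) = 4·sin(3·t) et en substituant t = pi/3, nous trouvons x = 0.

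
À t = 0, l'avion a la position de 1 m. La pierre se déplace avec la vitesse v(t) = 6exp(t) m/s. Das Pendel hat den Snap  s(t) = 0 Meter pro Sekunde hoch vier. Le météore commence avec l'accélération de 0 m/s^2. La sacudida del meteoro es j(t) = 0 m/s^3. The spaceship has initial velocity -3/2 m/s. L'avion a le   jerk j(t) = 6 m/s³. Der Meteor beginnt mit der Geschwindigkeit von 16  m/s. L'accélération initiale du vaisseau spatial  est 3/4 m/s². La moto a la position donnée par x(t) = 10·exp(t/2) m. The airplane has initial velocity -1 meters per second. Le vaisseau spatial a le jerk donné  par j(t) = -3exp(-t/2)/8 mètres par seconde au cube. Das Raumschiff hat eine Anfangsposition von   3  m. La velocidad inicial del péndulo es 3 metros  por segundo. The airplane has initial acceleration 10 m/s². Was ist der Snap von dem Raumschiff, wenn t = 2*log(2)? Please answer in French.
Nous devons dériver notre équation du jerk j(t) = -3·exp(-t/2)/8 1 fois. La dérivée du jerk donne le snap: s(t) = 3·exp(-t/2)/16. De l'équation du snap s(t) = 3·exp(-t/2)/16, nous substituons t = 2*log(2) pour obtenir s = 3/32.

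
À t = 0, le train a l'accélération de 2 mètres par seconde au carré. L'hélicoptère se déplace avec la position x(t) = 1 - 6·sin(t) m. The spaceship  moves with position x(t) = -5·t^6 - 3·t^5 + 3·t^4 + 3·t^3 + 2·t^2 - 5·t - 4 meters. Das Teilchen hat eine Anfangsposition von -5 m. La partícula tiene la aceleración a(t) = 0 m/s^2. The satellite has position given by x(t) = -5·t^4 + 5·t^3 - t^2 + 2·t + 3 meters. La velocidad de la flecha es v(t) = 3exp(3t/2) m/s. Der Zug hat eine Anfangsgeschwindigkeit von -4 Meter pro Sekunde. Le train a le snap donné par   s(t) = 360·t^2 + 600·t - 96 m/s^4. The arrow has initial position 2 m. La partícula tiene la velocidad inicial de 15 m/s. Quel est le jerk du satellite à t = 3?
Pour résoudre ceci, nous devons prendre 3 dérivées de notre équation de la position x(t) = -5·t^4 + 5·t^3 - t^2 + 2·t + 3. La dérivée de la position donne la vitesse: v(t) = -20·t^3 + 15·t^2 - 2·t + 2. La dérivée de la vitesse donne l'accélération: a(t) = -60·t^2 + 30·t - 2. En prenant d/dt de a(t), nous trouvons j(t) = 30 - 120·t. En utilisant j(t) = 30 - 120·t et en substituant t = 3, nous trouvons j = -330.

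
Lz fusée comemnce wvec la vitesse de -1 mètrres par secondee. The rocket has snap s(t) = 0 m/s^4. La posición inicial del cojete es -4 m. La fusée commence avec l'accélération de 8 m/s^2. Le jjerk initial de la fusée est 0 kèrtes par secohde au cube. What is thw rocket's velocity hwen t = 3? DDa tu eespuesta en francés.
Nous devons intégrer notre équation du snap s(t) = 0 3 fois. En intégrant le snap et en utilisant la condition initiale j(0) = 0, nous obtenons j(t) = 0. En intégrant le jerk et en utilisant la condition initiale a(0) = 8, nous obtenons a(t) = 8. L'intégrale de l'accélération est la vitesse. En utilisant v(0) = -1, nous obtenons v(t) = 8·t - 1. Nous avons la vitesse v(t) = 8·t - 1. En substituant t = 3: v(3) = 23.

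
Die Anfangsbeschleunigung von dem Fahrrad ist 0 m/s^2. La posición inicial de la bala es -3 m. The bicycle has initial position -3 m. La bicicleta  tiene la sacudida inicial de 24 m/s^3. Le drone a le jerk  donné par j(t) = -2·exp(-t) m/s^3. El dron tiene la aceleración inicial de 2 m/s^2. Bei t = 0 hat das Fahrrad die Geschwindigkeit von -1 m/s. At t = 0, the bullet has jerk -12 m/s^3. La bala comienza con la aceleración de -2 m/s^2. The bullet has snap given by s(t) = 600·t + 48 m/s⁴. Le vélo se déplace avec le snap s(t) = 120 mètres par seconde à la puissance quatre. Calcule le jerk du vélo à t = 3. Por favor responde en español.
Necesitamos integrar nuestra ecuación del snap s(t) = 120 1 vez. Integrando el snap y usando la condición inicial j(0) = 24, obtenemos j(t) = 120·t + 24. Tenemos la sacudida j(t) = 120·t + 24. Sustituyendo t = 3: j(3) = 384.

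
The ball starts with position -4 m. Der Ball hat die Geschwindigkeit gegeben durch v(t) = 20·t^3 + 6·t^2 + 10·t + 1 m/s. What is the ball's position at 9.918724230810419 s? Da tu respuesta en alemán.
Ausgehend von der Geschwindigkeit v(t) = 20·t^3 + 6·t^2 + 10·t + 1, nehmen wir 1 Stammfunktion. Durch Integration von der Geschwindigkeit und Verwendung der Anfangsbedingung x(0) = -4, erhalten wir x(t) = 5·t^4 + 2·t^3 + 5·t^2 + t - 4. Wir haben die Position x(t) = 5·t^4 + 2·t^3 + 5·t^2 + t - 4. Durch Einsetzen von t = 9.918724230810419: x(9.918724230810419) = 50843.6486946829.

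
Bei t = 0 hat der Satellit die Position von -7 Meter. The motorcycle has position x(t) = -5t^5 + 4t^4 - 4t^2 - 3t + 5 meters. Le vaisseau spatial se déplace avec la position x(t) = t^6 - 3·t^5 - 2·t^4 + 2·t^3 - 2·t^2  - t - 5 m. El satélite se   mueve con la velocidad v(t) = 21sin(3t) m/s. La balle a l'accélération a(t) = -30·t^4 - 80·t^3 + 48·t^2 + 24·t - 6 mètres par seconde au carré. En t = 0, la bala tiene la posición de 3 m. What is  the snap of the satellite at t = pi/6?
Starting from velocity v(t) = 21·sin(3·t), we take 3 derivatives. Differentiating velocity, we get acceleration: a(t) = 63·cos(3·t). Taking d/dt of a(t), we find j(t) = -189·sin(3·t). The derivative of jerk gives snap: s(t) = -567·cos(3·t). From the given snap equation s(t) = -567·cos(3·t), we substitute t = pi/6 to get s = 0.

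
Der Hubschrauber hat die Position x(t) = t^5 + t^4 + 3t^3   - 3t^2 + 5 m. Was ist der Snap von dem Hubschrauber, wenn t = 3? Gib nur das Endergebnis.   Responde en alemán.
s(3) = 384.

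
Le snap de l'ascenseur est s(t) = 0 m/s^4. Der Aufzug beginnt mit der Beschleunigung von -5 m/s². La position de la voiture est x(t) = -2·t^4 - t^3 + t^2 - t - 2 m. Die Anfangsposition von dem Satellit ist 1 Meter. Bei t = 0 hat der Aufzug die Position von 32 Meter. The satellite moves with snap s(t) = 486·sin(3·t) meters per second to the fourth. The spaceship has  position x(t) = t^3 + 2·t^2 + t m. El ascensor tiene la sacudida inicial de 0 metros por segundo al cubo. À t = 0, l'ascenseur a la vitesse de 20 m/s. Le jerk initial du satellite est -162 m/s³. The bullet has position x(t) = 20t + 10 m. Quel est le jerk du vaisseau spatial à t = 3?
Pour résoudre ceci, nous devons prendre 3 dérivées de notre équation de la position x(t) = t^3 + 2·t^2 + t. La dérivée de la position donne la vitesse: v(t) = 3·t^2 + 4·t + 1. En dérivant la vitesse, nous obtenons l'accélération: a(t) = 6·t + 4. En prenant d/dt de a(t), nous trouvons j(t) = 6. De l'équation du jerk j(t) = 6, nous substituons t = 3 pour obtenir j = 6.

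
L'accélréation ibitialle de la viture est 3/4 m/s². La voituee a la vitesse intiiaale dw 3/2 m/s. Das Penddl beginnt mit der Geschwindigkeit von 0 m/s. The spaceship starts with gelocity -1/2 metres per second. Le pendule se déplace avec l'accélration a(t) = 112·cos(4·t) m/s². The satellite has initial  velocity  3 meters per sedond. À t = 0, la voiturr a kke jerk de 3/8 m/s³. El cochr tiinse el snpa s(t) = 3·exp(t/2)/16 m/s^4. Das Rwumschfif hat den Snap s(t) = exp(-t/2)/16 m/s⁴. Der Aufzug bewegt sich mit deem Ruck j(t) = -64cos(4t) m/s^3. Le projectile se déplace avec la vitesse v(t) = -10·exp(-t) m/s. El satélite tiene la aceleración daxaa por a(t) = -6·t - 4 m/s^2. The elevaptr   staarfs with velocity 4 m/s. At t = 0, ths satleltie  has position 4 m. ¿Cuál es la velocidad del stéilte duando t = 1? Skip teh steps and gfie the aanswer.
La respuesta es -4.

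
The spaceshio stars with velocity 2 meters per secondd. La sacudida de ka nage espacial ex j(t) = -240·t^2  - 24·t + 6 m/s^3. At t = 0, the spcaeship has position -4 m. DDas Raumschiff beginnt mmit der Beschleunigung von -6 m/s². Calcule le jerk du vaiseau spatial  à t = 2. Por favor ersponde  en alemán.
Wir haben den Ruck j(t) = -240·t^2 - 24·t + 6. Durch Einsetzen von t = 2: j(2) = -1002.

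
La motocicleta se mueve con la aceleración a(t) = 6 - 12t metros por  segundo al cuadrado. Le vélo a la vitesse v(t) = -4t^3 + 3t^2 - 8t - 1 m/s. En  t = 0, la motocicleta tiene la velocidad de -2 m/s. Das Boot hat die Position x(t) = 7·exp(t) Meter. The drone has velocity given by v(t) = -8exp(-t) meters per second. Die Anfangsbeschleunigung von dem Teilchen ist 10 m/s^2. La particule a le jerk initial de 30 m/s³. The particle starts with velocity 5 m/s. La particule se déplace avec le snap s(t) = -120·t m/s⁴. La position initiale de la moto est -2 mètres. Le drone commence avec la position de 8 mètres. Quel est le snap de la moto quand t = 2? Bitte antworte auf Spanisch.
Debemos derivar nuestra ecuación de la aceleración a(t) = 6 - 12·t 2 veces. Tomando d/dt de a(t), encontramos j(t) = -12. La derivada de la sacudida da el snap: s(t) = 0. Usando s(t) = 0 y sustituyendo t = 2, encontramos s = 0.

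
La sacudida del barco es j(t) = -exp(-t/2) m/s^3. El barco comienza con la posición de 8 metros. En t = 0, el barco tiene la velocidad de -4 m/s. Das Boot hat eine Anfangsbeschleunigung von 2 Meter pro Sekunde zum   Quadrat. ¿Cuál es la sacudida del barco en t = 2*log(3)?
Usando j(t) = -exp(-t/2) y sustituyendo t = 2*log(3), encontramos j = -1/3.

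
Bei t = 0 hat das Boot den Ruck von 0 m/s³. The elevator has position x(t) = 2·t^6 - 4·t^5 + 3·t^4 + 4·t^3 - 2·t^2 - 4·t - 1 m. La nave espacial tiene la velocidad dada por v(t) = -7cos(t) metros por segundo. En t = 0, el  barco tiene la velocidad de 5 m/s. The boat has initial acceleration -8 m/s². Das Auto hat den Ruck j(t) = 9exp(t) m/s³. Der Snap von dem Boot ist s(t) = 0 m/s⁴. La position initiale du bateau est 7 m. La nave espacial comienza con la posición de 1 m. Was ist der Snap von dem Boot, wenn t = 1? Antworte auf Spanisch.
Usando s(t) = 0 y sustituyendo t = 1, encontramos s = 0.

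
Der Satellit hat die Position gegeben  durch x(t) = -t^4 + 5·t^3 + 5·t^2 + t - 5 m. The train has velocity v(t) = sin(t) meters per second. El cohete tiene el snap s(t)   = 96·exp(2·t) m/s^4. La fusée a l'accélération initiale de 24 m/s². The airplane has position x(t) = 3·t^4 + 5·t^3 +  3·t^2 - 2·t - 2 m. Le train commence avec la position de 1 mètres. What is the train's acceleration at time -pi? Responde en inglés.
To solve this, we need to take 1 derivative of our velocity equation v(t) = sin(t). The derivative of velocity gives acceleration: a(t) = cos(t). Using a(t) = cos(t) and substituting t = -pi, we find a = -1.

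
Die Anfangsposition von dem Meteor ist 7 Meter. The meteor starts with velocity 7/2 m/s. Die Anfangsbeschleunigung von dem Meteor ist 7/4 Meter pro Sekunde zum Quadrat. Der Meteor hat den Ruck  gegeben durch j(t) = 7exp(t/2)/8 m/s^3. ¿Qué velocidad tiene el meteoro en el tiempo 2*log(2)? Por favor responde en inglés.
To solve this, we need to take 2 integrals of our jerk equation j(t) = 7·exp(t/2)/8. The integral of jerk, with a(0) = 7/4, gives acceleration: a(t) = 7·exp(t/2)/4. Finding the antiderivative of a(t) and using v(0) = 7/2: v(t) = 7·exp(t/2)/2. Using v(t) = 7·exp(t/2)/2 and substituting t = 2*log(2), we find v = 7.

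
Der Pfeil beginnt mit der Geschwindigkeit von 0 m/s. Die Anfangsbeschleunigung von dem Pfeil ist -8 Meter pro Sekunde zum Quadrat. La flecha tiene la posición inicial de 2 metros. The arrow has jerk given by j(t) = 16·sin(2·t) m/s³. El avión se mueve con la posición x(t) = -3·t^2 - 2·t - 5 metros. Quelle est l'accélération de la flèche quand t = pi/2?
En partant du jerk j(t) = 16·sin(2·t), nous prenons 1 intégrale. En intégrant le jerk et en utilisant la condition initiale a(0) = -8, nous obtenons a(t) = -8·cos(2·t). De l'équation de l'accélération a(t) = -8·cos(2·t), nous substituons t = pi/2 pour obtenir a = 8.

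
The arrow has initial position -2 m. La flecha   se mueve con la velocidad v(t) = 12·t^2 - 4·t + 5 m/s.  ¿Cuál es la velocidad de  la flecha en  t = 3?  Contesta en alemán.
Mit v(t) = 12·t^2 - 4·t + 5 und Einsetzen von t = 3, finden wir v = 101.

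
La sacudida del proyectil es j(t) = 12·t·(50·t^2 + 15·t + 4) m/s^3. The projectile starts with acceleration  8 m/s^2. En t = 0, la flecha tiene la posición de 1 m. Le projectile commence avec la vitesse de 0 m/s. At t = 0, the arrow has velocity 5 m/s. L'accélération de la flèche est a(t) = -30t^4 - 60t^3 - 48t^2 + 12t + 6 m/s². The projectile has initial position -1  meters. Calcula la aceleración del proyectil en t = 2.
Necesitamos integrar nuestra ecuación de la sacudida j(t) = 12·t·(50·t^2 + 15·t + 4) 1 vez. La antiderivada de la sacudida es la aceleración. Usando a(0) = 8, obtenemos a(t) = 150·t^4 + 60·t^3 + 24·t^2 + 8. Usando a(t) = 150·t^4 + 60·t^3 + 24·t^2 + 8 y sustituyendo t = 2, encontramos a = 2984.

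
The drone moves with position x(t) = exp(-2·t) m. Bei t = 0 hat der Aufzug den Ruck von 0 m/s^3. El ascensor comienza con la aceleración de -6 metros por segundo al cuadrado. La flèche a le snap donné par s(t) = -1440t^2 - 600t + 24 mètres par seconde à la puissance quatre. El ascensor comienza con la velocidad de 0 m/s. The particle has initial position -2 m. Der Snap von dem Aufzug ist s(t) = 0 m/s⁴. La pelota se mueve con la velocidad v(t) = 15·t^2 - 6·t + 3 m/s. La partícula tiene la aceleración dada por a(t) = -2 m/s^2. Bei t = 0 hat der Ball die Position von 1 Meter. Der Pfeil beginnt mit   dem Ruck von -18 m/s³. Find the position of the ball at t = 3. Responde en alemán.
Wir müssen unsere Gleichung für die Geschwindigkeit v(t) = 15·t^2 - 6·t + 3 1-mal integrieren. Durch Integration von der Geschwindigkeit und Verwendung der Anfangsbedingung x(0) = 1, erhalten wir x(t) = 5·t^3 - 3·t^2 + 3·t + 1. Aus der Gleichung für die Position x(t) = 5·t^3 - 3·t^2 + 3·t + 1, setzen wir t = 3 ein und erhalten x = 118.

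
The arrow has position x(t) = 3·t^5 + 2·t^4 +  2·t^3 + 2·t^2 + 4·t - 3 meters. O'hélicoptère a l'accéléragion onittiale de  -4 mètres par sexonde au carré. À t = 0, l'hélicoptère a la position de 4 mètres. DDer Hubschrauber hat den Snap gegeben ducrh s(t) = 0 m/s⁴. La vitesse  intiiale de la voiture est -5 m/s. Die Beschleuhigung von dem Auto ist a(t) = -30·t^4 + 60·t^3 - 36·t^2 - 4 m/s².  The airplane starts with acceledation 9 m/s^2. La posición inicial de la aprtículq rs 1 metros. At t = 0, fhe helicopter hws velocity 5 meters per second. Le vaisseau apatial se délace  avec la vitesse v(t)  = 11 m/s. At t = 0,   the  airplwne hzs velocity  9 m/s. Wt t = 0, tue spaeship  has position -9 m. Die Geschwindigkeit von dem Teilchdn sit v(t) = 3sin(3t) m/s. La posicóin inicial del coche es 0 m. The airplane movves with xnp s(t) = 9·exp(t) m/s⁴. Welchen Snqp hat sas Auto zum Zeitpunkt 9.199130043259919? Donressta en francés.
Pour résoudre ceci, nous devons prendre 2 dérivées de notre équation de l'accélération a(t) = -30·t^4 + 60·t^3 - 36·t^2 - 4. La dérivée de l'accélération donne le jerk: j(t) = -120·t^3 + 180·t^2 - 72·t. En prenant d/dt de j(t), nous trouvons s(t) = -360·t^2 + 360·t - 72. De l'équation du snap s(t) = -360·t^2 + 360·t - 72, nous substituons t = 9.199130043259919 pour obtenir s = -27224.9508634370.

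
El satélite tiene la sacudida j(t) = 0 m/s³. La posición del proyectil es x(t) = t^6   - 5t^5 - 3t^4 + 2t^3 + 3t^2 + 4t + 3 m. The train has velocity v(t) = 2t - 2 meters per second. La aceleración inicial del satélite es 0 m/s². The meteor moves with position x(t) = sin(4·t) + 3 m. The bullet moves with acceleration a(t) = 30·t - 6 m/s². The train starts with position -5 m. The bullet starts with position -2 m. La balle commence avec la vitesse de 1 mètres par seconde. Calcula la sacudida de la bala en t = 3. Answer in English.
To solve this, we need to take 1 derivative of our acceleration equation a(t) = 30·t - 6. Differentiating acceleration, we get jerk: j(t) = 30. Using j(t) = 30 and substituting t = 3, we find j = 30.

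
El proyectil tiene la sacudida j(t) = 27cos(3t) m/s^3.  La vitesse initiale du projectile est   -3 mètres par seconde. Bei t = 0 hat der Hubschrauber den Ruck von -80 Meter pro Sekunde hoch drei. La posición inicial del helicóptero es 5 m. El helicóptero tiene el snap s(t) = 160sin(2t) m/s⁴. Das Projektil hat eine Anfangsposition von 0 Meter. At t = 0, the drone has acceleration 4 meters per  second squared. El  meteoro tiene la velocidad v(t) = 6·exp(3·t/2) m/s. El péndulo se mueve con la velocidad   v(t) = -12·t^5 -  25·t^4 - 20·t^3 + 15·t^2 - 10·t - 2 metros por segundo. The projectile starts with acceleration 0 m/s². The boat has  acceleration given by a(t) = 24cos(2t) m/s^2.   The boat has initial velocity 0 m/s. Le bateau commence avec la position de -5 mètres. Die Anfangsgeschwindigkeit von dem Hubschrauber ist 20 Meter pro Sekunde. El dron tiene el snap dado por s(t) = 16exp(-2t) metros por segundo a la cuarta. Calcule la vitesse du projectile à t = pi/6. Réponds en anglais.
To find the answer, we compute 2 antiderivatives of j(t) = 27·cos(3·t). Taking ∫j(t)dt and applying a(0) = 0, we find a(t) = 9·sin(3·t). The antiderivative of acceleration is velocity. Using v(0) = -3, we get v(t) = -3·cos(3·t). We have velocity v(t) = -3·cos(3·t). Substituting t = pi/6: v(pi/6) = 0.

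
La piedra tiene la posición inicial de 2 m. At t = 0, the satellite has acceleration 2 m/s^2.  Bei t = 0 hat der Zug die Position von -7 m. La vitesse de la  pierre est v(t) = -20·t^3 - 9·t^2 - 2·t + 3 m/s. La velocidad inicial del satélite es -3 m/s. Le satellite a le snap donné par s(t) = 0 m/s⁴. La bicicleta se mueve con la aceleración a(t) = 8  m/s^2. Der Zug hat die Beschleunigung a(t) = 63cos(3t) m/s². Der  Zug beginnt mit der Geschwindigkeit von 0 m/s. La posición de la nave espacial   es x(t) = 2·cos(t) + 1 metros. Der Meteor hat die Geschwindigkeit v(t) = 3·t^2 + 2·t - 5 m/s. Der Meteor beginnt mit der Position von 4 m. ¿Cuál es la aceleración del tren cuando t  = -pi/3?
De la ecuación de la aceleración a(t) = 63·cos(3·t), sustituimos t = -pi/3 para obtener a = -63.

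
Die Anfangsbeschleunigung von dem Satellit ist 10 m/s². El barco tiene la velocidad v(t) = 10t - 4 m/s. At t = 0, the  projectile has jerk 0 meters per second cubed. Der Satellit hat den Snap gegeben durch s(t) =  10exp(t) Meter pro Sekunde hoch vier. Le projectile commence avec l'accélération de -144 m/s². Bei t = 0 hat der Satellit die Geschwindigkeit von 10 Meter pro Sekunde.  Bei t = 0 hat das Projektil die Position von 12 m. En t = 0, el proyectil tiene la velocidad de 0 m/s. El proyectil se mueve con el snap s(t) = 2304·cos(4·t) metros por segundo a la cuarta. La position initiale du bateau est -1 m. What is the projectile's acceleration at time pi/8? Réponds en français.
Pour résoudre ceci, nous devons prendre 2 intégrales de notre équation du snap s(t) = 2304·cos(4·t). La primitive du snap, avec j(0) = 0, donne le jerk: j(t) = 576·sin(4·t). En prenant ∫j(t)dt et en appliquant a(0) = -144, nous trouvons a(t) = -144·cos(4·t). De l'équation de l'accélération a(t) = -144·cos(4·t), nous substituons t = pi/8 pour obtenir a = 0.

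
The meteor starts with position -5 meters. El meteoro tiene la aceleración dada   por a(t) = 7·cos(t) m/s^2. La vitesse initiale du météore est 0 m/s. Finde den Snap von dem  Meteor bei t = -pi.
Um dies zu lösen, müssen wir 2 Ableitungen unserer Gleichung für die Beschleunigung a(t) = 7·cos(t) nehmen. Mit d/dt von a(t) finden wir j(t) = -7·sin(t). Die Ableitung von dem Ruck ergibt den Snap: s(t) = -7·cos(t). Aus der Gleichung für den Snap s(t) = -7·cos(t), setzen wir t = -pi ein und erhalten s = 7.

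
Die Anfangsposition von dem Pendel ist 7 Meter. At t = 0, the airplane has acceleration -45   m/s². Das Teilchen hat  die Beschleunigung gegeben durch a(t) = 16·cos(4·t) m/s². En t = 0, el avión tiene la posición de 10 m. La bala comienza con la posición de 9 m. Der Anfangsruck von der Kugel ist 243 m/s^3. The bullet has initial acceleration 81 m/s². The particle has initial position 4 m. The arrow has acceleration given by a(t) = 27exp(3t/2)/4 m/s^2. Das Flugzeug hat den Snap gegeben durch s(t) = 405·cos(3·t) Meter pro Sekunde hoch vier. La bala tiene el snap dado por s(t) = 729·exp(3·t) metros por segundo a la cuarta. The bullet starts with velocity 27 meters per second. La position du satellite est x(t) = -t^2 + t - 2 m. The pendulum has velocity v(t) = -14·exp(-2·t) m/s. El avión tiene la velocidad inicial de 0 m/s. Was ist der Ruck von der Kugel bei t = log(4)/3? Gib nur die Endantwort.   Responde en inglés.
At t = log(4)/3, j = 972.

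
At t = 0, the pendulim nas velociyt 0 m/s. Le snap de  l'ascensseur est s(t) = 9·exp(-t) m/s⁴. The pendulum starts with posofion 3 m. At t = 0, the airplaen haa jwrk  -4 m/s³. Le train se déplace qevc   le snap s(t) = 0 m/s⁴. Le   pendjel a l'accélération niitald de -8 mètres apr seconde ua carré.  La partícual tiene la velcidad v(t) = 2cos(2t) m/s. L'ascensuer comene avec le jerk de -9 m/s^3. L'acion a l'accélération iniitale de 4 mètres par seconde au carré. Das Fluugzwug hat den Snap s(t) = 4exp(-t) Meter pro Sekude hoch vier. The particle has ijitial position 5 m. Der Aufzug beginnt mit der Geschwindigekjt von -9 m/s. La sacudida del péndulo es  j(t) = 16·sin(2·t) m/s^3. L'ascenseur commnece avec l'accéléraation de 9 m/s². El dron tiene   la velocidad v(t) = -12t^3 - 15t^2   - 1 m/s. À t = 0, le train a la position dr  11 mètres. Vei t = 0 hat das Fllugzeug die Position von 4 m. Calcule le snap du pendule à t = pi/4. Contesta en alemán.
Ausgehend von dem Ruck j(t) = 16·sin(2·t), nehmen wir 1 Ableitung. Durch Ableiten von dem Ruck erhalten wir den Snap: s(t) = 32·cos(2·t). Aus der Gleichung für den Snap s(t) = 32·cos(2·t), setzen wir t = pi/4 ein und erhalten s = 0.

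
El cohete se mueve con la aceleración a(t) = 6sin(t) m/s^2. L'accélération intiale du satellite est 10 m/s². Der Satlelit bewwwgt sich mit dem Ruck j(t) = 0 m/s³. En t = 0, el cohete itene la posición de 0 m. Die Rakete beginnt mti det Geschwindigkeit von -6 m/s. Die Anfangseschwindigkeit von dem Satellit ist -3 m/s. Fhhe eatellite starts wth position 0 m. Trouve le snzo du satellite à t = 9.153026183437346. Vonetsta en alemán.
Wir müssen unsere Gleichung für den Ruck j(t) = 0 1-mal ableiten. Mit d/dt von j(t) finden wir s(t) = 0. Mit s(t) = 0 und Einsetzen von t = 9.153026183437346, finden wir s = 0.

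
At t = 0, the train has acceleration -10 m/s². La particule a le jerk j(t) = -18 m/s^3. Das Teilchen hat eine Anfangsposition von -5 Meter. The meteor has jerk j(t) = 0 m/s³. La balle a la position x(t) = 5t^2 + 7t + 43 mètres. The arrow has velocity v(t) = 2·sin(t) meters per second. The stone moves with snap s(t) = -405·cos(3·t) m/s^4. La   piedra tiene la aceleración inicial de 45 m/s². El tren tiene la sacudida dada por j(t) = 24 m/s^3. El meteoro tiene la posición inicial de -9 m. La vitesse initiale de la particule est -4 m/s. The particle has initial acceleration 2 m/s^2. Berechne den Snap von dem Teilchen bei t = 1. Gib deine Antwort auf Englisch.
Starting from jerk j(t) = -18, we take 1 derivative. Taking d/dt of j(t), we find s(t) = 0. From the given snap equation s(t) = 0, we substitute t = 1 to get s = 0.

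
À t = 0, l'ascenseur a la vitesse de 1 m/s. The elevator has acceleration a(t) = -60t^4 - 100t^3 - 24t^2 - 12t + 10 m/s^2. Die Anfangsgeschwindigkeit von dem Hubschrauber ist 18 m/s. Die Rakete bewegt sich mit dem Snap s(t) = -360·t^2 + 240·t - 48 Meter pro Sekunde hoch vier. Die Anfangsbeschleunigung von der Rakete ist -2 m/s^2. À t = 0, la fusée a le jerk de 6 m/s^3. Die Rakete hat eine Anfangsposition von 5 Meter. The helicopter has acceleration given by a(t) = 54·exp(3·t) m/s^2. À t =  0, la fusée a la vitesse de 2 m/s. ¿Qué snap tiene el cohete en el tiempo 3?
Tenemos el snap s(t) = -360·t^2 + 240·t - 48. Sustituyendo t = 3: s(3) = -2568.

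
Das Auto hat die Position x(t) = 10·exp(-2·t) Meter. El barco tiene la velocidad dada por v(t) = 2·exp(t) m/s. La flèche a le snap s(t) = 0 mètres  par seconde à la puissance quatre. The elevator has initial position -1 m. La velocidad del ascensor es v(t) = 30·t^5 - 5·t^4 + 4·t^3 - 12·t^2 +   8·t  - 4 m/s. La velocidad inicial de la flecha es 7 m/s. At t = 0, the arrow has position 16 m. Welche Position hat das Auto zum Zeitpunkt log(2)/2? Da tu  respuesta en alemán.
Mit x(t) = 10·exp(-2·t) und Einsetzen von t = log(2)/2, finden wir x = 5.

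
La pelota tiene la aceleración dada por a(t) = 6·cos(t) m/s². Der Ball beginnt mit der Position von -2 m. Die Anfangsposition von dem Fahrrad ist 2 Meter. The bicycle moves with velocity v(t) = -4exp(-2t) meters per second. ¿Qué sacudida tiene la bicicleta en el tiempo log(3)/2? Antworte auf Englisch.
To solve this, we need to take 2 derivatives of our velocity equation v(t) = -4·exp(-2·t). Differentiating velocity, we get acceleration: a(t) = 8·exp(-2·t). Taking d/dt of a(t), we find j(t) = -16·exp(-2·t). Using j(t) = -16·exp(-2·t) and substituting t = log(3)/2, we find j = -16/3.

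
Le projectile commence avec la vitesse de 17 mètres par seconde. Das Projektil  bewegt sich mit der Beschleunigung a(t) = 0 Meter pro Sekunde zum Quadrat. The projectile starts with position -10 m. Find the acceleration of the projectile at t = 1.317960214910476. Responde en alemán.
Wir haben die Beschleunigung a(t) = 0. Durch Einsetzen von t = 1.317960214910476: a(1.317960214910476) = 0.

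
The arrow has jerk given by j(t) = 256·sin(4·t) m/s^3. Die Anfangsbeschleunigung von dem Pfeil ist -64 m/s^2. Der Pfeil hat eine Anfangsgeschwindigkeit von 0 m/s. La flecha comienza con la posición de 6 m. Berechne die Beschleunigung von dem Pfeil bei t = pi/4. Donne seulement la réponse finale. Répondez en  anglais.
The answer is 64.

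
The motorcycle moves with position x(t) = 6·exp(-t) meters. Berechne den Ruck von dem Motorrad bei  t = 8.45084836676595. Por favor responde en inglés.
We must differentiate our position equation x(t) = 6·exp(-t) 3 times. Taking d/dt of x(t), we find v(t) = -6·exp(-t). Differentiating velocity, we get acceleration: a(t) = 6·exp(-t). The derivative of acceleration gives jerk: j(t) = -6·exp(-t). We have jerk j(t) = -6·exp(-t). Substituting t = 8.45084836676595: j(8.45084836676595) = -0.00128231415790284.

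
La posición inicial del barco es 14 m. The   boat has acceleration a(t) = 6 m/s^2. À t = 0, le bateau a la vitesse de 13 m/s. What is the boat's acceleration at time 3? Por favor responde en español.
Usando a(t) = 6 y sustituyendo t = 3, encontramos a = 6.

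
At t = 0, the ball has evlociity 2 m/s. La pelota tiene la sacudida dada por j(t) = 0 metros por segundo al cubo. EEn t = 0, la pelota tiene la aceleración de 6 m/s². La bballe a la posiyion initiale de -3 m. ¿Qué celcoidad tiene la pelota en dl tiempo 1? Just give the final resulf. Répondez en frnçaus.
La réponse est 8.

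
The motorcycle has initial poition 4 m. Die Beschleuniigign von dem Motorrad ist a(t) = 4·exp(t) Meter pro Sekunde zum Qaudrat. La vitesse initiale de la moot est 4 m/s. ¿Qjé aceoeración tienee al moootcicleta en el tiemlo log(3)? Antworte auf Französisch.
En utilisant a(t) = 4·exp(t) et en substituant t = log(3), nous trouvons a = 12.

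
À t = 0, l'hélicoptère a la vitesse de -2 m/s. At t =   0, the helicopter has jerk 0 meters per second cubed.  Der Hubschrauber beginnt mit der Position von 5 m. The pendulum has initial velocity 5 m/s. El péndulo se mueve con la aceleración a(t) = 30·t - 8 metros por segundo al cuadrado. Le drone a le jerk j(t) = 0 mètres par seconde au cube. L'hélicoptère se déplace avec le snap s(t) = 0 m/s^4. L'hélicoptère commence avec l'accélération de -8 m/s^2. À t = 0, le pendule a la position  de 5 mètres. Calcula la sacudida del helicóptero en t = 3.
Partiendo del snap s(t) = 0, tomamos 1 antiderivada. Tomando ∫s(t)dt y aplicando j(0) = 0, encontramos j(t) = 0. De la ecuación de la sacudida j(t) = 0, sustituimos t = 3 para obtener j = 0.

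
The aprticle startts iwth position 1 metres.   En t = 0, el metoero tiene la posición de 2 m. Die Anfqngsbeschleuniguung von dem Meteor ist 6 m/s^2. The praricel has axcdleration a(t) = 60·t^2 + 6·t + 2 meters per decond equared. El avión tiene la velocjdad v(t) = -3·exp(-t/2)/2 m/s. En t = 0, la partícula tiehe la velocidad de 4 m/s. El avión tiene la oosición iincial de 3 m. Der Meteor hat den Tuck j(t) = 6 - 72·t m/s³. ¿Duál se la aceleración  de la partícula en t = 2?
Usando a(t) = 60·t^2 + 6·t + 2 y sustituyendo t = 2, encontramos a = 254.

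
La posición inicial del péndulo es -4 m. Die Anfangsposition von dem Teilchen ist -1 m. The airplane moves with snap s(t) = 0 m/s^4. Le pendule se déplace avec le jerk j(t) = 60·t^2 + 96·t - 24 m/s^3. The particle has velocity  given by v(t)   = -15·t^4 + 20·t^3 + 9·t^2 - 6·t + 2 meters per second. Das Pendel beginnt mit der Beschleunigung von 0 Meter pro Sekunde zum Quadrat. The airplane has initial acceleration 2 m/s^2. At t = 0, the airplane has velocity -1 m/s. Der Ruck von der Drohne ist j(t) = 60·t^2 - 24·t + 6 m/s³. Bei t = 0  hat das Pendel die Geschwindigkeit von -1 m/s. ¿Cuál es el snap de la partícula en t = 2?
Debemos derivar nuestra ecuación de la velocidad v(t) = -15·t^4 + 20·t^3 + 9·t^2 - 6·t + 2 3 veces. Tomando d/dt de v(t), encontramos a(t) = -60·t^3 + 60·t^2 + 18·t - 6. La derivada de la aceleración da la sacudida: j(t) = -180·t^2 + 120·t + 18. Derivando la sacudida, obtenemos el snap: s(t) = 120 - 360·t. Usando s(t) = 120 - 360·t y sustituyendo t = 2, encontramos s = -600.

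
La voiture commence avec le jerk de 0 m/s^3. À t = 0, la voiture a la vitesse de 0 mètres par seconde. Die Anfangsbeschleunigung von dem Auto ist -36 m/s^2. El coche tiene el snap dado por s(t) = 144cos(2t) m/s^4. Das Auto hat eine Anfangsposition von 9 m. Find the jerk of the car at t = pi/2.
Starting from snap s(t) = 144·cos(2·t), we take 1 antiderivative. Integrating snap and using the initial condition j(0) = 0, we get j(t) = 72·sin(2·t). From the given jerk equation j(t) = 72·sin(2·t), we substitute t = pi/2 to get j = 0.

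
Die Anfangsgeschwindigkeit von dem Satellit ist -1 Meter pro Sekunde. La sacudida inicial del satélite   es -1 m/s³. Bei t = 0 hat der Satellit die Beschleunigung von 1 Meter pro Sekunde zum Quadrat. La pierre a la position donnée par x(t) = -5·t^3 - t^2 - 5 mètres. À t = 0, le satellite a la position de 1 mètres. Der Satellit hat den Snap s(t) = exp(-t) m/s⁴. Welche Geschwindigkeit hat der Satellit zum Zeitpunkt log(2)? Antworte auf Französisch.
Nous devons trouver la primitive de notre équation du snap s(t) = exp(-t) 3 fois. En prenant ∫s(t)dt et en appliquant j(0) = -1, nous trouvons j(t) = -exp(-t). L'intégrale du jerk, avec a(0) = 1, donne l'accélération: a(t) = exp(-t). La primitive de l'accélération, avec v(0) = -1, donne la vitesse: v(t) = -exp(-t). De l'équation de la vitesse v(t) = -exp(-t), nous substituons t = log(2) pour obtenir v = -1/2.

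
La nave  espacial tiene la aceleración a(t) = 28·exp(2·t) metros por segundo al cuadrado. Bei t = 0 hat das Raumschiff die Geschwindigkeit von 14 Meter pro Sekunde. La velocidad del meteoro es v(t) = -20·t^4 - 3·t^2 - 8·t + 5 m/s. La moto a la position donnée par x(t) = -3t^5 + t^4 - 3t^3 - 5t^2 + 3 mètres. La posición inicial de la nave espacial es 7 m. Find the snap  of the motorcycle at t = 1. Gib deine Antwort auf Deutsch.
Um dies zu lösen, müssen wir 4 Ableitungen unserer Gleichung für die Position x(t) = -3·t^5 + t^4 - 3·t^3 - 5·t^2 + 3 nehmen. Mit d/dt von x(t) finden wir v(t) = -15·t^4 + 4·t^3 - 9·t^2 - 10·t. Die Ableitung von der Geschwindigkeit ergibt die Beschleunigung: a(t) = -60·t^3 + 12·t^2 - 18·t - 10. Die Ableitung von der Beschleunigung ergibt den Ruck: j(t) = -180·t^2 + 24·t - 18. Mit d/dt von j(t) finden wir s(t) = 24 - 360·t. Aus der Gleichung für den Snap s(t) = 24 - 360·t, setzen wir t = 1 ein und erhalten s = -336.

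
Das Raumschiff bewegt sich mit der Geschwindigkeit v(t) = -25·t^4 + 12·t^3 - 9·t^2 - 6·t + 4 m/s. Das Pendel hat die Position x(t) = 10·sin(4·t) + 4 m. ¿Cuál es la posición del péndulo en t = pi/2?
De la ecuación de la posición x(t) = 10·sin(4·t) + 4, sustituimos t = pi/2 para obtener x = 4.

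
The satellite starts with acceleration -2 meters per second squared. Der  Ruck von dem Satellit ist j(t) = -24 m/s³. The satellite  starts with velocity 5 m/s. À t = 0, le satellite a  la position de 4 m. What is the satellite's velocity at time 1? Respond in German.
Ausgehend von dem Ruck j(t) = -24, nehmen wir 2 Integrale. Durch Integration von dem Ruck und Verwendung der Anfangsbedingung a(0) = -2, erhalten wir a(t) = -24·t - 2. Durch Integration von der Beschleunigung und Verwendung der Anfangsbedingung v(0) = 5, erhalten wir v(t) = -12·t^2 - 2·t + 5. Mit v(t) = -12·t^2 - 2·t + 5 und Einsetzen von t = 1, finden wir v = -9.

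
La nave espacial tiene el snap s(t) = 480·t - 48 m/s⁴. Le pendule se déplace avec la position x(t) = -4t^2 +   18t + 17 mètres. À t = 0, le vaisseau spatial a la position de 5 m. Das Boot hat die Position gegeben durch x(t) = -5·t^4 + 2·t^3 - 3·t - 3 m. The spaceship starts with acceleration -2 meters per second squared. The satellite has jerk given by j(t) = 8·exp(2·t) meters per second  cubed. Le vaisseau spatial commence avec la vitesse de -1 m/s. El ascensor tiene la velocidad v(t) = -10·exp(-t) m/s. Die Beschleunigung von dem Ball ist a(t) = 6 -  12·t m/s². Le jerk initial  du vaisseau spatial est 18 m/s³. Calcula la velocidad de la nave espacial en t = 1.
Debemos encontrar la integral de nuestra ecuación del snap s(t) = 480·t - 48 3 veces. La integral del snap, con j(0) = 18, da la sacudida: j(t) = 240·t^2 - 48·t + 18. La integral de la sacudida, con a(0) = -2, da la aceleración: a(t) = 80·t^3 - 24·t^2 + 18·t - 2. La antiderivada de la aceleración, con v(0) = -1, da la velocidad: v(t) = 20·t^4 - 8·t^3 + 9·t^2 - 2·t - 1. De la ecuación de la velocidad v(t) = 20·t^4 - 8·t^3 + 9·t^2 - 2·t - 1, sustituimos t = 1 para obtener v = 18.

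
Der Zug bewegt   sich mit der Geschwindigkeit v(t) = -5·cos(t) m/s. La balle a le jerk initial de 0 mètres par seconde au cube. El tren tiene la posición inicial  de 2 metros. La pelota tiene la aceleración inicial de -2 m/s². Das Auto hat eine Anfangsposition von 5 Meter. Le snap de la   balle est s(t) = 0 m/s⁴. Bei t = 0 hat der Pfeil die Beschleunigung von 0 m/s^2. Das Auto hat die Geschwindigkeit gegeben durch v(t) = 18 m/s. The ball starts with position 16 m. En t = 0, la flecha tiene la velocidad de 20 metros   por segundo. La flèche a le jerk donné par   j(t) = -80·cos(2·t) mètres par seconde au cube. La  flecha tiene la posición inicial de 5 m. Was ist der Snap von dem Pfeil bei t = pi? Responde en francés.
Pour résoudre ceci, nous devons prendre 1 dérivée de notre équation du jerk j(t) = -80·cos(2·t). En prenant d/dt de j(t), nous trouvons s(t) = 160·sin(2·t). Nous avons le snap s(t) = 160·sin(2·t). En substituant t = pi: s(pi) = 0.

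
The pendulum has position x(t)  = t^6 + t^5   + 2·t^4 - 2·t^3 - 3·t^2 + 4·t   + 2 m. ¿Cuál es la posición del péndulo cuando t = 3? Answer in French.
Nous avons la position x(t) = t^6 + t^5 + 2·t^4 - 2·t^3 - 3·t^2 + 4·t + 2. En substituant t = 3: x(3) = 1067.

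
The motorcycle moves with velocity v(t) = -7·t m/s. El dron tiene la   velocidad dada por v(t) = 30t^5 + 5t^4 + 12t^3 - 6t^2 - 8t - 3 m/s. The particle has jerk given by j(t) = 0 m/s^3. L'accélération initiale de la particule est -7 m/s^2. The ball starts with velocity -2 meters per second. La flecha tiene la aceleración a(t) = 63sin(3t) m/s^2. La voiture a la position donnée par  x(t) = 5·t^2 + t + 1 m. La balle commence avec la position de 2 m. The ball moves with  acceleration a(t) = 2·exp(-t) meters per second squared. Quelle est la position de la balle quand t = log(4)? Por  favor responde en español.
Para resolver esto, necesitamos tomar 2 integrales de nuestra ecuación de la aceleración a(t) = 2·exp(-t). La integral de la aceleración, con v(0) = -2, da la velocidad: v(t) = -2·exp(-t). Tomando ∫v(t)dt y aplicando x(0) = 2, encontramos x(t) = 2·exp(-t). Tenemos la posición x(t) = 2·exp(-t). Sustituyendo t = log(4): x(log(4)) = 1/2.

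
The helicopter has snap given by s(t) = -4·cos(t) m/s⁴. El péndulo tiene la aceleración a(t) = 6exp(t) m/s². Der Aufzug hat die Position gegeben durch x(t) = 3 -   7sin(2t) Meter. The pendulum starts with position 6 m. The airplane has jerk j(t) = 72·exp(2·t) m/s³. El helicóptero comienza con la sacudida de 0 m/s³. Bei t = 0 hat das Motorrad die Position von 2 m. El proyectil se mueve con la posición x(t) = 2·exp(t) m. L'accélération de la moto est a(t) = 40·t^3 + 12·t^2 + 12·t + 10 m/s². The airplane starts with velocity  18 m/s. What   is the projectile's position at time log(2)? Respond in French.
Nous avons la position x(t) = 2·exp(t). En substituant t = log(2): x(log(2)) = 4.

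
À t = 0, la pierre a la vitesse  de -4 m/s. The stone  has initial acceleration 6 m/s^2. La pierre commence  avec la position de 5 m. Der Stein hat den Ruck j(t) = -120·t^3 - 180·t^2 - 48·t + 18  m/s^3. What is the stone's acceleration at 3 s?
Starting from jerk j(t) = -120·t^3 - 180·t^2 - 48·t + 18, we take 1 antiderivative. Taking ∫j(t)dt and applying a(0) = 6, we find a(t) = -30·t^4 - 60·t^3 - 24·t^2 + 18·t + 6. Using a(t) = -30·t^4 - 60·t^3 - 24·t^2 + 18·t + 6 and substituting t = 3, we find a = -4206.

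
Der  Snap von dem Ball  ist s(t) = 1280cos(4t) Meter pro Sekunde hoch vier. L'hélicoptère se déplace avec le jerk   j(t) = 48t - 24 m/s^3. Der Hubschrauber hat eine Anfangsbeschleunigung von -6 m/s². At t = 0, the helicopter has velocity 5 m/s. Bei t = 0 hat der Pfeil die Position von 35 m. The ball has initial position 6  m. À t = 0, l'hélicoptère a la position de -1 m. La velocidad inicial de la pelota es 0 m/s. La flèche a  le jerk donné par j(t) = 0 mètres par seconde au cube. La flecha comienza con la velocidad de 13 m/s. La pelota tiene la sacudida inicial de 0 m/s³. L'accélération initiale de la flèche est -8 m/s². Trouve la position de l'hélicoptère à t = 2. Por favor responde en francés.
En partant du jerk j(t) = 48·t - 24, nous prenons 3 primitives. L'intégrale du jerk est l'accélération. En utilisant a(0) = -6, nous obtenons a(t) = 24·t^2 - 24·t - 6. En prenant ∫a(t)dt et en appliquant v(0) = 5, nous trouvons v(t) = 8·t^3 - 12·t^2 - 6·t + 5. La primitive de la vitesse, avec x(0) = -1, donne la position: x(t) = 2·t^4 - 4·t^3 - 3·t^2 + 5·t - 1. En utilisant x(t) = 2·t^4 - 4·t^3 - 3·t^2 + 5·t - 1 et en substituant t = 2, nous trouvons x = -3.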